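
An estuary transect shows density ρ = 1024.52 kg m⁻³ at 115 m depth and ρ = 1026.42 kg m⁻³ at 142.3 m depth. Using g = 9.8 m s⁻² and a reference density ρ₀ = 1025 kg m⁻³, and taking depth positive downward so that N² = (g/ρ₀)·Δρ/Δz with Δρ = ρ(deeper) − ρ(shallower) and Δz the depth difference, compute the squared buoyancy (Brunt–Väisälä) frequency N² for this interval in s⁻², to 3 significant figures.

Δρ = 1026.42 − 1024.52 = 1.90 kg m⁻³ over Δz = 142.3 − 115 = 27.3 m.
N² = (9.8/1025) × (1.90/27.3) = 6.6542 × 10⁻⁴ s⁻² ≈ 6.65 × 10⁻⁴ s⁻².

6.65 × 10⁻⁴ s⁻²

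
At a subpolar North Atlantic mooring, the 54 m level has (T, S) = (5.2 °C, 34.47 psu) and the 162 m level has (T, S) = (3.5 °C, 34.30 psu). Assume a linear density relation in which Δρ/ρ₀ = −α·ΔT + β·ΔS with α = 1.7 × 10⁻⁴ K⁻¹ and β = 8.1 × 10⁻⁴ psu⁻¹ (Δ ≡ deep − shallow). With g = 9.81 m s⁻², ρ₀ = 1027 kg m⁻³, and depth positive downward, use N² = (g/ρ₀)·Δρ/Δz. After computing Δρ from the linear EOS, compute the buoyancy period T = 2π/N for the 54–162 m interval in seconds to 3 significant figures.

1.69 × 10³ s

ΔT = -1.7 K, ΔS = -0.17 psu (deep − shallow).
Δρ/ρ₀ = −αΔT + βΔS = 2.89 × 10⁻⁴ − 1.377 × 10⁻⁴ = 1.513 × 10⁻⁴, so Δρ ≈ 0.1554 kg m⁻³.
N² = (g/ρ₀)·Δρ/Δz = g·(Δρ/ρ₀)/Δz = 9.81 × 1.513 × 10⁻⁴ / 108 = 1.3743 × 10⁻⁵ s⁻².
N = √(1.3743 × 10⁻⁵) = 3.7072 × 10⁻³ rad s⁻¹ → T = 2π/N = 1.6949 × 10³ s ≈ 1.69 × 10³ s.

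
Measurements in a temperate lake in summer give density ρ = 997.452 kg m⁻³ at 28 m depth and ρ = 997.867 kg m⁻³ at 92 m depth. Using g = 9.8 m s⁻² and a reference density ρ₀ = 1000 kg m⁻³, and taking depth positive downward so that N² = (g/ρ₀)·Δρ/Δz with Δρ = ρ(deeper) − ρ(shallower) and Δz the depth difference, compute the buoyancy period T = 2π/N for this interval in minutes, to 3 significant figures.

13.1 min

Δρ = 997.867 − 997.452 = 0.415 kg m⁻³ over Δz = 92 − 28 = 64 m.
N² = (9.8/1000) × (0.415/64) = 6.3547 × 10⁻⁵ s⁻².
N = √(6.3547 × 10⁻⁵) = 7.9716 × 10⁻³ rad s⁻¹, so T = 2π/N = 788.20 s = 13.137 min ≈ 13.1 min.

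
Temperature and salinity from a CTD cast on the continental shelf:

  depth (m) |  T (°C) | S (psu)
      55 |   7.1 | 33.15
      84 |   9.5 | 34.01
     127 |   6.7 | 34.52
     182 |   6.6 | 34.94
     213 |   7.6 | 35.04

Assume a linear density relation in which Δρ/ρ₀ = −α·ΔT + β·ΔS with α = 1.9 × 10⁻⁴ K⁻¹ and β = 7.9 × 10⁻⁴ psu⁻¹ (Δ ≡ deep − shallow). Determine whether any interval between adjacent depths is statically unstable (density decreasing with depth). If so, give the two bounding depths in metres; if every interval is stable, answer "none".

Evaluate Δρ/ρ₀ = −αΔT + βΔS across each adjacent pair:
  55–84 m: −αΔT+βΔS = −(1.9 × 10⁻⁴)(+2.4)+(7.9 × 10⁻⁴)(+0.86) = 2.2 × 10⁻⁴ → stable
  84–127 m: −αΔT+βΔS = −(1.9 × 10⁻⁴)(-2.8)+(7.9 × 10⁻⁴)(+0.51) = 9.3 × 10⁻⁴ → stable
  127–182 m: −αΔT+βΔS = −(1.9 × 10⁻⁴)(-0.1)+(7.9 × 10⁻⁴)(+0.42) = 3.5 × 10⁻⁴ → stable
  182–213 m: −αΔT+βΔS = −(1.9 × 10⁻⁴)(+1.0)+(7.9 × 10⁻⁴)(+0.10) = -1.1 × 10⁻⁴ → UNSTABLE
The 182–213 m interval has Δρ < 0: lighter water underlies denser water.

182–213 m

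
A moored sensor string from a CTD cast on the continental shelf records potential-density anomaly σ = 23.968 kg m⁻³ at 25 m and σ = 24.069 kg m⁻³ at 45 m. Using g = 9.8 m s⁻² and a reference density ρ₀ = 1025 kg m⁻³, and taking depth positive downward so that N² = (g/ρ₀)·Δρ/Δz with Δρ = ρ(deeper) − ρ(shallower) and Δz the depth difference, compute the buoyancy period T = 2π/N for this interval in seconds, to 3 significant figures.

904 s

Δρ = 1024.069 − 1023.968 = 0.101 kg m⁻³ over Δz = 45 − 25 = 20 m.
N² = (9.8/1025) × (0.101/20) = 4.8283 × 10⁻⁵ s⁻².
N = √(4.8283 × 10⁻⁵) = 6.9486 × 10⁻³ rad s⁻¹, so T = 2π/N = 904.24 s ≈ 904 s.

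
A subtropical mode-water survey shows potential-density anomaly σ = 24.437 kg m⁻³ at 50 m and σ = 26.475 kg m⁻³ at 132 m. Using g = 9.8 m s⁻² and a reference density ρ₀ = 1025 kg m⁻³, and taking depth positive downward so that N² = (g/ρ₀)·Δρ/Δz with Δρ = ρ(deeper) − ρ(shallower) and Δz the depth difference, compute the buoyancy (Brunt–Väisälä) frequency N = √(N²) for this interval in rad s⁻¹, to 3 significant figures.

0.0154 rad s⁻¹

Δρ = 1026.475 − 1024.437 = 2.038 kg m⁻³ over Δz = 132 − 50 = 82 m.
N² = (9.8/1025) × (2.038/82) = 2.3763 × 10⁻⁴ s⁻².
N = √(2.3763 × 10⁻⁴) = 0.015415 rad s⁻¹ ≈ 0.0154 rad s⁻¹.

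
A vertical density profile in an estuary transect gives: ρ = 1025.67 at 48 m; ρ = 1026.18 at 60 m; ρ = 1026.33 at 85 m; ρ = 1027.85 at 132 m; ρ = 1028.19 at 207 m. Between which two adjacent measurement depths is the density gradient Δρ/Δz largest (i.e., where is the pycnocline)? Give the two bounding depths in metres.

Compute the density gradient over each adjacent pair:
  48–60 m: Δρ/Δz = 0.51/12 = 0.043 kg m⁻⁴
  60–85 m: Δρ/Δz = 0.15/25 = 6.0 × 10⁻³ kg m⁻⁴
  85–132 m: Δρ/Δz = 1.52/47 = 0.032 kg m⁻⁴
  132–207 m: Δρ/Δz = 0.34/75 = 4.5 × 10⁻³ kg m⁻⁴
The largest gradient is in the 48–60 m interval — the pycnocline.

48–60 m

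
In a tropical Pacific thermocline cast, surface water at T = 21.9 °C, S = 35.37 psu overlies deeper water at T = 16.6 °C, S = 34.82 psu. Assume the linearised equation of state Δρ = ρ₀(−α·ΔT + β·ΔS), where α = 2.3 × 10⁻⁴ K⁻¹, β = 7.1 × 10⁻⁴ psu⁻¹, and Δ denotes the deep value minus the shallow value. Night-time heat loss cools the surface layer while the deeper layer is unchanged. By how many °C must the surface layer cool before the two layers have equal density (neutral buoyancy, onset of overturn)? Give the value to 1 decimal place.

3.6 °C

Neutral buoyancy requires Δρ = 0, i.e. −α(T_deep − T_surf′) + β(S_deep − S_surf) = 0.
T_surf′ = T_deep − (β/α)·ΔS = 16.6 − (7.1 × 10⁻⁴/2.3 × 10⁻⁴)·(-0.55) = 18.298 °C.
Cooling required: 21.9 − (18.298) = 3.602 °C.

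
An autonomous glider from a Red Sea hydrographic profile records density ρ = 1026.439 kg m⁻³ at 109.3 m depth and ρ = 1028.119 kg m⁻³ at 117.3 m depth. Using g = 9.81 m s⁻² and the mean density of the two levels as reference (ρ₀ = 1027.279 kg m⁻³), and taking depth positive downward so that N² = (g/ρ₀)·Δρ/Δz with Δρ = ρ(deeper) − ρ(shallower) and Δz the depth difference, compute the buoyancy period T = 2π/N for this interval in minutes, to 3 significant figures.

Δρ = 1028.119 − 1026.439 = 1.680 kg m⁻³ over Δz = 117.3 − 109.3 = 8 m.
N² = (9.81/1027.279) × (1.680/8) = 2.0054 × 10⁻³ s⁻².
N = √(2.0054 × 10⁻³) = 0.044782 rad s⁻¹, so T = 2π/N = 140.31 s = 2.3385 min ≈ 2.34 min.

2.34 min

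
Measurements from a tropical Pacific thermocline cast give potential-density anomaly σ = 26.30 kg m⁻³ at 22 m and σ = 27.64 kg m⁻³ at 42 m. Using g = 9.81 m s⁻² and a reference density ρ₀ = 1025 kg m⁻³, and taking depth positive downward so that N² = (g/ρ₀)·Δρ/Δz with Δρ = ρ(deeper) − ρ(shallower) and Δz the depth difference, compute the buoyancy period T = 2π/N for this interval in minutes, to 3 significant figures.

4.14 min

Δρ = 1027.64 − 1026.30 = 1.34 kg m⁻³ over Δz = 42 − 22 = 20 m.
N² = (9.81/1025) × (1.34/20) = 6.4124 × 10⁻⁴ s⁻².
N = √(6.4124 × 10⁻⁴) = 0.025323 rad s⁻¹, so T = 2π/N = 248.12 s = 4.1353 min ≈ 4.14 min.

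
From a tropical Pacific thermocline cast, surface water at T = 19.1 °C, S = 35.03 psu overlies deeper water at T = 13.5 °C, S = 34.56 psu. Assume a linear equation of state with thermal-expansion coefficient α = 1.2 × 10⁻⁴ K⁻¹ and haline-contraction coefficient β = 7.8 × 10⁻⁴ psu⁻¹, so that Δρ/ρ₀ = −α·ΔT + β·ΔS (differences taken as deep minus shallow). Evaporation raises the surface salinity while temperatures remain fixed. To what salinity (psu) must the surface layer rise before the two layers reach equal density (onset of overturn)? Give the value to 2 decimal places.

35.42 psu

Neutral buoyancy requires −α(T_deep − T_surf) + β(S_deep − S_surf′) = 0.
S_surf′ = S_deep − (α/β)·ΔT = 34.56 − (1.2 × 10⁻⁴/7.8 × 10⁻⁴)·(-5.6) = 35.4215 psu.
Increase required: 35.4215 − 35.03 = 0.3915 psu.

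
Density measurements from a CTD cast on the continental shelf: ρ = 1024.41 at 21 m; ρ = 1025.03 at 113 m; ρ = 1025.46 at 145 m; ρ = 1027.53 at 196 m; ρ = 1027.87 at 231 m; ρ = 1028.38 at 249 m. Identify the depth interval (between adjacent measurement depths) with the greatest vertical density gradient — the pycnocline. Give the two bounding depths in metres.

Compute the density gradient over each adjacent pair:
  21–113 m: Δρ/Δz = 0.62/92 = 6.7 × 10⁻³ kg m⁻⁴
  113–145 m: Δρ/Δz = 0.43/32 = 0.013 kg m⁻⁴
  145–196 m: Δρ/Δz = 2.07/51 = 0.041 kg m⁻⁴
  196–231 m: Δρ/Δz = 0.34/35 = 9.7 × 10⁻³ kg m⁻⁴
  231–249 m: Δρ/Δz = 0.51/18 = 0.028 kg m⁻⁴
The largest gradient is in the 145–196 m interval — the pycnocline.

145–196 m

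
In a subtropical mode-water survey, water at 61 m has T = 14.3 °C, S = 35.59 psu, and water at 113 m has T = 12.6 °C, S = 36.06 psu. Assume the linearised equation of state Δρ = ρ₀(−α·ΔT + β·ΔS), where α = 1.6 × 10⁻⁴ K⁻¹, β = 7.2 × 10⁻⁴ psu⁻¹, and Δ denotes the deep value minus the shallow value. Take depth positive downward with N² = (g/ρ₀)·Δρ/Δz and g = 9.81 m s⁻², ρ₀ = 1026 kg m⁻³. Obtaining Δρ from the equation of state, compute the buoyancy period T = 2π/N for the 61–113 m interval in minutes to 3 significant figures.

9.76 min

ΔT = -1.7 K, ΔS = +0.47 psu (deep − shallow).
Δρ/ρ₀ = −αΔT + βΔS = 2.72 × 10⁻⁴ + 3.384 × 10⁻⁴ = 6.104 × 10⁻⁴, so Δρ ≈ 0.6263 kg m⁻³.
N² = (g/ρ₀)·Δρ/Δz = g·(Δρ/ρ₀)/Δz = 9.81 × 6.104 × 10⁻⁴ / 52 = 1.1515 × 10⁻⁴ s⁻².
N = √(1.1515 × 10⁻⁴) = 0.010731 rad s⁻¹ → T = 2π/N = 585.52 s = 9.7587 min ≈ 9.76 min.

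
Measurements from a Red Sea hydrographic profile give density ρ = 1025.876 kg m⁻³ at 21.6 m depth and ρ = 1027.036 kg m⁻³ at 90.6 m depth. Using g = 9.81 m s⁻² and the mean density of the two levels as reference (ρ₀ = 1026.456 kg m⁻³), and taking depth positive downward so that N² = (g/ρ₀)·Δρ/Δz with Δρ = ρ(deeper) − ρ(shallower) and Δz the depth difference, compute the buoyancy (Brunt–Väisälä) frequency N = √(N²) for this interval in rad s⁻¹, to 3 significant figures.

0.0127 rad s⁻¹

Δρ = 1027.036 − 1025.876 = 1.160 kg m⁻³ over Δz = 90.6 − 21.6 = 69 m.
N² = (9.81/1026.456) × (1.160/69) = 1.6067 × 10⁻⁴ s⁻².
N = √(1.6067 × 10⁻⁴) = 0.012676 rad s⁻¹ ≈ 0.0127 rad s⁻¹.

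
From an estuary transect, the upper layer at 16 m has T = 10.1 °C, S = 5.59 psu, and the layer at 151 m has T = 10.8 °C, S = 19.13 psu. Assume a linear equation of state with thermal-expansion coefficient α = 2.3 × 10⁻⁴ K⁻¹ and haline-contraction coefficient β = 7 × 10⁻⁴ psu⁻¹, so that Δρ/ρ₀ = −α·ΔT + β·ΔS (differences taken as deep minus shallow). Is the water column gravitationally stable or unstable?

ΔT = 10.8 − 10.1 = +0.7 K and ΔS = 19.13 − 5.59 = +13.54 psu (deep − shallow).
−αΔT = -1.61 × 10⁻⁴; βΔS = 9.478 × 10⁻³; sum Δρ/ρ₀ = 9.317 × 10⁻³.
Δρ/ρ₀ > 0, so Δρ > 0: deeper water is denser → statically stable.

stable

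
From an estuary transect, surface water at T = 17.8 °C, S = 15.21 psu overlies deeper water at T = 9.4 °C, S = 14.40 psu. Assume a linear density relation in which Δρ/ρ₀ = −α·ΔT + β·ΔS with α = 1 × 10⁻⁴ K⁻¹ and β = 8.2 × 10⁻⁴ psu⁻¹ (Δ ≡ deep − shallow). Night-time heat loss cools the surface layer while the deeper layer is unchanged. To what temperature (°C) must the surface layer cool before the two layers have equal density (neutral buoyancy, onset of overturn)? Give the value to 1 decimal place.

Neutral buoyancy requires Δρ = 0, i.e. −α(T_deep − T_surf′) + β(S_deep − S_surf) = 0.
T_surf′ = T_deep − (β/α)·ΔS = 9.4 − (8.2 × 10⁻⁴/1 × 10⁻⁴)·(-0.81) = 16.042 °C.
Cooling required: 17.8 − (16.042) = 1.758 °C.

16.0 °C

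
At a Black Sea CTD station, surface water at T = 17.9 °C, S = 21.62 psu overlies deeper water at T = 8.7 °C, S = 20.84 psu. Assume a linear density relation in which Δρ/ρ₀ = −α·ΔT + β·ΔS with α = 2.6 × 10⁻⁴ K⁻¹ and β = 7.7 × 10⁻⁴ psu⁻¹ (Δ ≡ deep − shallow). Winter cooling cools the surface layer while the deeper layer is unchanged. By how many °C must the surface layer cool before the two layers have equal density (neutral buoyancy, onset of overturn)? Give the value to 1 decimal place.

6.9 °C

Neutral buoyancy requires Δρ = 0, i.e. −α(T_deep − T_surf′) + β(S_deep − S_surf) = 0.
T_surf′ = T_deep − (β/α)·ΔS = 8.7 − (7.7 × 10⁻⁴/2.6 × 10⁻⁴)·(-0.78) = 11.010 °C.
Cooling required: 17.9 − (11.010) = 6.890 °C.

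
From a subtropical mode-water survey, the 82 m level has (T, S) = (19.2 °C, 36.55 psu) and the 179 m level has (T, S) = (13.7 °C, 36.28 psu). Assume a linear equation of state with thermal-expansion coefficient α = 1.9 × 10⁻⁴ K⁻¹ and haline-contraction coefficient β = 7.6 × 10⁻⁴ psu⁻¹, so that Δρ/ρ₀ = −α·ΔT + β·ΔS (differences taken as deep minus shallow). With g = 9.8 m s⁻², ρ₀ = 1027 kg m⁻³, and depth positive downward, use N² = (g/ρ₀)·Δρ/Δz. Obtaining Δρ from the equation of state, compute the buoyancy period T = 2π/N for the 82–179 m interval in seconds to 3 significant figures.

682 s

ΔT = -5.5 K, ΔS = -0.27 psu (deep − shallow).
Δρ/ρ₀ = −αΔT + βΔS = 1.045 × 10⁻³ − 2.052 × 10⁻⁴ = 8.398 × 10⁻⁴, so Δρ ≈ 0.8625 kg m⁻³.
N² = (g/ρ₀)·Δρ/Δz = g·(Δρ/ρ₀)/Δz = 9.8 × 8.398 × 10⁻⁴ / 97 = 8.4846 × 10⁻⁵ s⁻².
N = √(8.4846 × 10⁻⁵) = 9.2112 × 10⁻³ rad s⁻¹ → T = 2π/N = 682.12 s ≈ 682 s.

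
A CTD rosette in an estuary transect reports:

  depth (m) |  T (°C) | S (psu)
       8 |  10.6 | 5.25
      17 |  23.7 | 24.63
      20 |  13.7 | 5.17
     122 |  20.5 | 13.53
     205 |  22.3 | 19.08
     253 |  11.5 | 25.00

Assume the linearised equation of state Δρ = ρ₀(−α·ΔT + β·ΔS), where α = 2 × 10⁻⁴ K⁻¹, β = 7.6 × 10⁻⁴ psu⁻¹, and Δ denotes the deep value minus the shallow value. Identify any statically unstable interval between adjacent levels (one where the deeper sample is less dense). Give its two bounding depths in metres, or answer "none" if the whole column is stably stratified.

17–20 m

Evaluate Δρ/ρ₀ = −αΔT + βΔS across each adjacent pair:
  8–17 m: −αΔT+βΔS = −(2 × 10⁻⁴)(+13.1)+(7.6 × 10⁻⁴)(+19.38) = 0.012 → stable
  17–20 m: −αΔT+βΔS = −(2 × 10⁻⁴)(-10.0)+(7.6 × 10⁻⁴)(-19.46) = -0.013 → UNSTABLE
  20–122 m: −αΔT+βΔS = −(2 × 10⁻⁴)(+6.8)+(7.6 × 10⁻⁴)(+8.36) = 5.0 × 10⁻³ → stable
  122–205 m: −αΔT+βΔS = −(2 × 10⁻⁴)(+1.8)+(7.6 × 10⁻⁴)(+5.55) = 3.9 × 10⁻³ → stable
  205–253 m: −αΔT+βΔS = −(2 × 10⁻⁴)(-10.8)+(7.6 × 10⁻⁴)(+5.92) = 6.7 × 10⁻³ → stable
The 17–20 m interval has Δρ < 0: lighter water underlies denser water.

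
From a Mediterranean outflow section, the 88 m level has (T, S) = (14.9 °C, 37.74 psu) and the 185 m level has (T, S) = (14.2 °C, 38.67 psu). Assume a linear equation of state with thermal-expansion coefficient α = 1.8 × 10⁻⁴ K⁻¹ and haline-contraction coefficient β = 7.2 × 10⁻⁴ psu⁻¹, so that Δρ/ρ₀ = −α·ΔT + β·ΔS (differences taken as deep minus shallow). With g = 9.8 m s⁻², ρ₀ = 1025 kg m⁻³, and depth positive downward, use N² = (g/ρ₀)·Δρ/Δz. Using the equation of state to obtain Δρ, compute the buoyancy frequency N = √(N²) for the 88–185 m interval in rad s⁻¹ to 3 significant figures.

8.97 × 10⁻³ rad s⁻¹

ΔT = -0.7 K, ΔS = +0.93 psu (deep − shallow).
Δρ/ρ₀ = −αΔT + βΔS = 1.26 × 10⁻⁴ + 6.696 × 10⁻⁴ = 7.956 × 10⁻⁴, so Δρ ≈ 0.8155 kg m⁻³.
N² = (g/ρ₀)·Δρ/Δz = g·(Δρ/ρ₀)/Δz = 9.8 × 7.956 × 10⁻⁴ / 97 = 8.0380 × 10⁻⁵ s⁻².
N = √(8.0380 × 10⁻⁵) = 8.9655 × 10⁻³ rad s⁻¹ ≈ 8.97 × 10⁻³ rad s⁻¹.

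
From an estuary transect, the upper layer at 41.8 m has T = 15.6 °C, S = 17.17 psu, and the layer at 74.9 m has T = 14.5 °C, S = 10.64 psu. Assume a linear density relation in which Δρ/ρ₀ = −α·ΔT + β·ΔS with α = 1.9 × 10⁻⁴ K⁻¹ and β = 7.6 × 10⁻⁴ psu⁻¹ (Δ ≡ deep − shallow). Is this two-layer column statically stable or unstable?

unstable

ΔT = 14.5 − 15.6 = -1.1 K and ΔS = 10.64 − 17.17 = -6.53 psu (deep − shallow).
−αΔT = 2.09 × 10⁻⁴; βΔS = -4.9628 × 10⁻³; sum Δρ/ρ₀ = -4.7538 × 10⁻³.
Δρ/ρ₀ < 0, so Δρ < 0: deeper water is lighter → statically unstable; the column would overturn.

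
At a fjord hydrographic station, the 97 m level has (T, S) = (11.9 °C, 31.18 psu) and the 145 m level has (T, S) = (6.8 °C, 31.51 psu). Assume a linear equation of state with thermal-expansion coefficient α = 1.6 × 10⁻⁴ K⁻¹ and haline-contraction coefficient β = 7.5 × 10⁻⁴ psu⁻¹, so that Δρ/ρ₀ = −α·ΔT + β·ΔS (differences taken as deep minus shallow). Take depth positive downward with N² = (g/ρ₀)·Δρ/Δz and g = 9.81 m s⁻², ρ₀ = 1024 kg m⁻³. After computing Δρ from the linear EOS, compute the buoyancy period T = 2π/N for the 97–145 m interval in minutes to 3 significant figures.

7.10 min

ΔT = -5.1 K, ΔS = +0.33 psu (deep − shallow).
Δρ/ρ₀ = −αΔT + βΔS = 8.16 × 10⁻⁴ + 2.475 × 10⁻⁴ = 1.0635 × 10⁻³, so Δρ ≈ 1.089 kg m⁻³.
N² = (g/ρ₀)·Δρ/Δz = g·(Δρ/ρ₀)/Δz = 9.81 × 1.0635 × 10⁻³ / 48 = 2.1735 × 10⁻⁴ s⁻².
N = √(2.1735 × 10⁻⁴) = 0.014743 rad s⁻¹ → T = 2π/N = 426.18 s = 7.1030 min ≈ 7.10 min.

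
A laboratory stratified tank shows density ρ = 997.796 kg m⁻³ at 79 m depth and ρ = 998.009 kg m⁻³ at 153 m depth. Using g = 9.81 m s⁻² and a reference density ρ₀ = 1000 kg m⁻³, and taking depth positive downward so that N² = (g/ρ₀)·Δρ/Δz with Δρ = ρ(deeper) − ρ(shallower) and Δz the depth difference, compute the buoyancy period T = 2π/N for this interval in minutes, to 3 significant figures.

Δρ = 998.009 − 997.796 = 0.213 kg m⁻³ over Δz = 153 − 79 = 74 m.
N² = (9.81/1000) × (0.213/74) = 2.8237 × 10⁻⁵ s⁻².
N = √(2.8237 × 10⁻⁵) = 5.3138 × 10⁻³ rad s⁻¹, so T = 2π/N = 1.1824 × 10³ s = 19.707 min ≈ 19.7 min.

19.7 min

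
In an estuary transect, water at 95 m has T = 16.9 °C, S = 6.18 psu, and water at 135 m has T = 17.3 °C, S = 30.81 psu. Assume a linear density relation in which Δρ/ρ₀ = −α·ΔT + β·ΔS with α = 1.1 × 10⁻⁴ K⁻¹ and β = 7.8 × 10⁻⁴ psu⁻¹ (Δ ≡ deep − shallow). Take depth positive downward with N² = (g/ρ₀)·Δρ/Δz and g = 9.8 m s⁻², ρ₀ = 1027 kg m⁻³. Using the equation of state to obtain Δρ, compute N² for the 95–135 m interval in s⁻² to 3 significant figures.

4.70 × 10⁻³ s⁻²

ΔT = +0.4 K, ΔS = +24.63 psu (deep − shallow).
Δρ/ρ₀ = −αΔT + βΔS = -4.40 × 10⁻⁵ + 0.0192114 = 0.0191674, so Δρ ≈ 19.68 kg m⁻³.
N² = (g/ρ₀)·Δρ/Δz = g·(Δρ/ρ₀)/Δz = 9.8 × 0.0191674 / 40 = 4.6960 × 10⁻³ s⁻² ≈ 4.70 × 10⁻³ s⁻².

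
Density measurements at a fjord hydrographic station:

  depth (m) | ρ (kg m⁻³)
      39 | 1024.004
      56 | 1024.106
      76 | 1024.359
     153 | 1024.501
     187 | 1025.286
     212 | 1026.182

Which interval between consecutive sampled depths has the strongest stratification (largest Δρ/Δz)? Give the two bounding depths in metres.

Compute the density gradient over each adjacent pair:
  39–56 m: Δρ/Δz = 0.102/17 = 6.0 × 10⁻³ kg m⁻⁴
  56–76 m: Δρ/Δz = 0.253/20 = 0.013 kg m⁻⁴
  76–153 m: Δρ/Δz = 0.142/77 = 1.8 × 10⁻³ kg m⁻⁴
  153–187 m: Δρ/Δz = 0.785/34 = 0.023 kg m⁻⁴
  187–212 m: Δρ/Δz = 0.896/25 = 0.036 kg m⁻⁴
The largest gradient is in the 187–212 m interval — the pycnocline.

187–212 m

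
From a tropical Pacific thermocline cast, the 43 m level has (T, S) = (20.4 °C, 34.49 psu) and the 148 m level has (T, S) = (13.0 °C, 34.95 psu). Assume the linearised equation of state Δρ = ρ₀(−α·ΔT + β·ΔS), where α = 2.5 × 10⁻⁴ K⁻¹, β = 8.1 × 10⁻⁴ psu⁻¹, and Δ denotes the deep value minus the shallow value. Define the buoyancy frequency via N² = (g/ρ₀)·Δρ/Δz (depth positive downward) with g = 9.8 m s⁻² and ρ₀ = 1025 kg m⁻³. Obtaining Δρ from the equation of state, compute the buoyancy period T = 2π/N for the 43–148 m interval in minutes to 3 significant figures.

ΔT = -7.4 K, ΔS = +0.46 psu (deep − shallow).
Δρ/ρ₀ = −αΔT + βΔS = 1.85 × 10⁻³ + 3.726 × 10⁻⁴ = 2.2226 × 10⁻³, so Δρ ≈ 2.278 kg m⁻³.
N² = (g/ρ₀)·Δρ/Δz = g·(Δρ/ρ₀)/Δz = 9.8 × 2.2226 × 10⁻³ / 105 = 2.0744 × 10⁻⁴ s⁻².
N = √(2.0744 × 10⁻⁴) = 0.014403 rad s⁻¹ → T = 2π/N = 436.24 s = 7.2707 min ≈ 7.27 min.

7.27 min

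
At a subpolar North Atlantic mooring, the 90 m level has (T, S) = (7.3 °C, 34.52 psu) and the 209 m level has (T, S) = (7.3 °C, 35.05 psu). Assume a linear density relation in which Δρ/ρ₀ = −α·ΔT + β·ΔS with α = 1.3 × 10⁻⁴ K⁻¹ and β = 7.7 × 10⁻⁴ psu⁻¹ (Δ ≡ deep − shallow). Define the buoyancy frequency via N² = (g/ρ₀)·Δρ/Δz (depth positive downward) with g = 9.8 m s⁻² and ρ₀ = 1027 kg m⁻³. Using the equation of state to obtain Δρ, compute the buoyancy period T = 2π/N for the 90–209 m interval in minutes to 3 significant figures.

18.1 min

ΔT = +0.0 K, ΔS = +0.53 psu (deep − shallow).
Δρ/ρ₀ = −αΔT + βΔS = 0 + 4.081 × 10⁻⁴ = 4.081 × 10⁻⁴, so Δρ ≈ 0.4191 kg m⁻³.
N² = (g/ρ₀)·Δρ/Δz = g·(Δρ/ρ₀)/Δz = 9.8 × 4.081 × 10⁻⁴ / 119 = 3.3608 × 10⁻⁵ s⁻².
N = √(3.3608 × 10⁻⁵) = 5.7972 × 10⁻³ rad s⁻¹ → T = 2π/N = 1.0838 × 10³ s = 18.063 min ≈ 18.1 min.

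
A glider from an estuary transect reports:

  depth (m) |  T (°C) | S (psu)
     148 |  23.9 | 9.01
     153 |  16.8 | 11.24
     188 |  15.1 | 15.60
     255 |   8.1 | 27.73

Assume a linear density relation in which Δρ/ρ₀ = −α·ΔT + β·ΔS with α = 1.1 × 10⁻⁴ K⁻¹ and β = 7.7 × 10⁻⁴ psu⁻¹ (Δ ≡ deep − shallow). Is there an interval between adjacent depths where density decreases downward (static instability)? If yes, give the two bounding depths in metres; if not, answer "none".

Evaluate Δρ/ρ₀ = −αΔT + βΔS across each adjacent pair:
  148–153 m: −αΔT+βΔS = −(1.1 × 10⁻⁴)(-7.1)+(7.7 × 10⁻⁴)(+2.23) = 2.5 × 10⁻³ → stable
  153–188 m: −αΔT+βΔS = −(1.1 × 10⁻⁴)(-1.7)+(7.7 × 10⁻⁴)(+4.36) = 3.5 × 10⁻³ → stable
  188–255 m: −αΔT+βΔS = −(1.1 × 10⁻⁴)(-7.0)+(7.7 × 10⁻⁴)(+12.13) = 0.010 → stable
Every interval has Δρ > 0: the column is stably stratified throughout.

none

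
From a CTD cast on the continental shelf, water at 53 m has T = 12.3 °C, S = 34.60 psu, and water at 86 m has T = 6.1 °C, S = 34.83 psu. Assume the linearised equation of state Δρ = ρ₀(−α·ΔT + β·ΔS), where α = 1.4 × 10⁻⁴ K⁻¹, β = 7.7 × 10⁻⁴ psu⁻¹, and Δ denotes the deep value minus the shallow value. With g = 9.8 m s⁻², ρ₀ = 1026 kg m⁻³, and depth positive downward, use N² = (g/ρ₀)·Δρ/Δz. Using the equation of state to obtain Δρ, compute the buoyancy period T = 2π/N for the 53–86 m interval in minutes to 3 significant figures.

5.94 min

ΔT = -6.2 K, ΔS = +0.23 psu (deep − shallow).
Δρ/ρ₀ = −αΔT + βΔS = 8.68 × 10⁻⁴ + 1.771 × 10⁻⁴ = 1.0451 × 10⁻³, so Δρ ≈ 1.072 kg m⁻³.
N² = (g/ρ₀)·Δρ/Δz = g·(Δρ/ρ₀)/Δz = 9.8 × 1.0451 × 10⁻³ / 33 = 3.1036 × 10⁻⁴ s⁻².
N = √(3.1036 × 10⁻⁴) = 0.017617 rad s⁻¹ → T = 2π/N = 356.65 s = 5.9442 min ≈ 5.94 min.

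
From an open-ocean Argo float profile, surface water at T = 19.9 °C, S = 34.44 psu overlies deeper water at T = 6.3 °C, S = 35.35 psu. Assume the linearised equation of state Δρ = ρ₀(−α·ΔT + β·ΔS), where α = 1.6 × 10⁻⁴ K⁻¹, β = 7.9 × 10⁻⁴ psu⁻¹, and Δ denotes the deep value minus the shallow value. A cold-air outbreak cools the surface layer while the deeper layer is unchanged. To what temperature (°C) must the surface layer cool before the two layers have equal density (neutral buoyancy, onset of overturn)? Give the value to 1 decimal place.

Neutral buoyancy requires Δρ = 0, i.e. −α(T_deep − T_surf′) + β(S_deep − S_surf) = 0.
T_surf′ = T_deep − (β/α)·ΔS = 6.3 − (7.9 × 10⁻⁴/1.6 × 10⁻⁴)·(+0.91) = 1.807 °C.
Cooling required: 19.9 − (1.807) = 18.093 °C.

1.8 °C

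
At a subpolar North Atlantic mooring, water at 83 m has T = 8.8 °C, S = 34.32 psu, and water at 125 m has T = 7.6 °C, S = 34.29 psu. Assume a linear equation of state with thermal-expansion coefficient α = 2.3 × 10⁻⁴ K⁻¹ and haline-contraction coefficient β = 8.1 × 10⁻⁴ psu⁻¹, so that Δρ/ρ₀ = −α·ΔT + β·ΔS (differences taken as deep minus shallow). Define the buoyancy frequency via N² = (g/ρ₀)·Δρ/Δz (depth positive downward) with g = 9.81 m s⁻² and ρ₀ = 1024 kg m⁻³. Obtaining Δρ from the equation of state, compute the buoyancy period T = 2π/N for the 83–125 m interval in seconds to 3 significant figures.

819 s

ΔT = -1.2 K, ΔS = -0.03 psu (deep − shallow).
Δρ/ρ₀ = −αΔT + βΔS = 2.76 × 10⁻⁴ − 2.43 × 10⁻⁵ = 2.517 × 10⁻⁴, so Δρ ≈ 0.2577 kg m⁻³.
N² = (g/ρ₀)·Δρ/Δz = g·(Δρ/ρ₀)/Δz = 9.81 × 2.517 × 10⁻⁴ / 42 = 5.8790 × 10⁻⁵ s⁻².
N = √(5.8790 × 10⁻⁵) = 7.6675 × 10⁻³ rad s⁻¹ → T = 2π/N = 819.46 s ≈ 819 s.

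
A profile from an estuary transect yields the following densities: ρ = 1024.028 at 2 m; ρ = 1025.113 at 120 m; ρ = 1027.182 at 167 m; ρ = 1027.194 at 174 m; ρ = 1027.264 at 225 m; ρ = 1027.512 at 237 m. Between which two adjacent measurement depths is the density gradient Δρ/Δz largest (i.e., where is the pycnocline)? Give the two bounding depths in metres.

Compute the density gradient over each adjacent pair:
  2–120 m: Δρ/Δz = 1.085/118 = 9.2 × 10⁻³ kg m⁻⁴
  120–167 m: Δρ/Δz = 2.069/47 = 0.044 kg m⁻⁴
  167–174 m: Δρ/Δz = 0.012/7 = 1.7 × 10⁻³ kg m⁻⁴
  174–225 m: Δρ/Δz = 0.070/51 = 1.4 × 10⁻³ kg m⁻⁴
  225–237 m: Δρ/Δz = 0.248/12 = 0.021 kg m⁻⁴
The largest gradient is in the 120–167 m interval — the pycnocline.

120–167 m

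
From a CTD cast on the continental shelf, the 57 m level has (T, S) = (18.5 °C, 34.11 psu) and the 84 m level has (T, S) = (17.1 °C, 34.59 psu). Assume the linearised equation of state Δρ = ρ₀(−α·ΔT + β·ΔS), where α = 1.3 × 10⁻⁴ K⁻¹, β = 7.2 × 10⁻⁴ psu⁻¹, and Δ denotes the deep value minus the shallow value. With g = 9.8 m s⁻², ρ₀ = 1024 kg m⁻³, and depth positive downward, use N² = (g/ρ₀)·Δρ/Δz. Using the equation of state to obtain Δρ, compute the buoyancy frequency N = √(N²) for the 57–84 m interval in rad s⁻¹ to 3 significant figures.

ΔT = -1.4 K, ΔS = +0.48 psu (deep − shallow).
Δρ/ρ₀ = −αΔT + βΔS = 1.82 × 10⁻⁴ + 3.456 × 10⁻⁴ = 5.276 × 10⁻⁴, so Δρ ≈ 0.5403 kg m⁻³.
N² = (g/ρ₀)·Δρ/Δz = g·(Δρ/ρ₀)/Δz = 9.8 × 5.276 × 10⁻⁴ / 27 = 1.9150 × 10⁻⁴ s⁻².
N = √(1.9150 × 10⁻⁴) = 0.013838 rad s⁻¹ ≈ 0.0138 rad s⁻¹.

0.0138 rad s⁻¹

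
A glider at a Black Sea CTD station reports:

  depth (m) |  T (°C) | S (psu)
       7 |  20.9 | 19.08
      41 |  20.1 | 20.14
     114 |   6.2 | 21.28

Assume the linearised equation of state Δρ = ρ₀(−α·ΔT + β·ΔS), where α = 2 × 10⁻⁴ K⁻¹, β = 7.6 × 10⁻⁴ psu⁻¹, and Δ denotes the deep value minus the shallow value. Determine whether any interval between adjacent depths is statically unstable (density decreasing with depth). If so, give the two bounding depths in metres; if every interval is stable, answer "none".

Evaluate Δρ/ρ₀ = −αΔT + βΔS across each adjacent pair:
  7–41 m: −αΔT+βΔS = −(2 × 10⁻⁴)(-0.8)+(7.6 × 10⁻⁴)(+1.06) = 9.7 × 10⁻⁴ → stable
  41–114 m: −αΔT+βΔS = −(2 × 10⁻⁴)(-13.9)+(7.6 × 10⁻⁴)(+1.14) = 3.6 × 10⁻³ → stable
Every interval has Δρ > 0: the column is stably stratified throughout.

none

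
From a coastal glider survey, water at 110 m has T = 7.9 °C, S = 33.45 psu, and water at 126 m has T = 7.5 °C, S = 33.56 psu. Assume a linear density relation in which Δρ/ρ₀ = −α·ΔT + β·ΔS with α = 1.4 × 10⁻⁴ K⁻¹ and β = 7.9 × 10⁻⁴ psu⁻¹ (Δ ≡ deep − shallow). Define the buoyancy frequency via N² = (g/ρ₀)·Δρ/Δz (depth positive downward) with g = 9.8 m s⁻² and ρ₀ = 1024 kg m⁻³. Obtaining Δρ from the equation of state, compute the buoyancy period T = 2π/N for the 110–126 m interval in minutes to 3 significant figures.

ΔT = -0.4 K, ΔS = +0.11 psu (deep − shallow).
Δρ/ρ₀ = −αΔT + βΔS = 5.60 × 10⁻⁵ + 8.69 × 10⁻⁵ = 1.429 × 10⁻⁴, so Δρ ≈ 0.1463 kg m⁻³.
N² = (g/ρ₀)·Δρ/Δz = g·(Δρ/ρ₀)/Δz = 9.8 × 1.429 × 10⁻⁴ / 16 = 8.7526 × 10⁻⁵ s⁻².
N = √(8.7526 × 10⁻⁵) = 9.3555 × 10⁻³ rad s⁻¹ → T = 2π/N = 671.60 s = 11.193 min ≈ 11.2 min.

11.2 min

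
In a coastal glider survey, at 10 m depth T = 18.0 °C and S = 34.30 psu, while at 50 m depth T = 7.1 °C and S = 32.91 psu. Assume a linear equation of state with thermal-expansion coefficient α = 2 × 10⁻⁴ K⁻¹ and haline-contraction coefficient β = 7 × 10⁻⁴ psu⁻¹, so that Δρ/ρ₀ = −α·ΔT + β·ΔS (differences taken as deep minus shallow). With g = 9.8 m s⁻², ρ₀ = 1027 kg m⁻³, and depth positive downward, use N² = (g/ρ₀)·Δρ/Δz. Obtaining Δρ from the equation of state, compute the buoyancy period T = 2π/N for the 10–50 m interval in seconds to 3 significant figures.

ΔT = -10.9 K, ΔS = -1.39 psu (deep − shallow).
Δρ/ρ₀ = −αΔT + βΔS = 2.18 × 10⁻³ − 9.73 × 10⁻⁴ = 1.207 × 10⁻³, so Δρ ≈ 1.240 kg m⁻³.
N² = (g/ρ₀)·Δρ/Δz = g·(Δρ/ρ₀)/Δz = 9.8 × 1.207 × 10⁻³ / 40 = 2.9572 × 10⁻⁴ s⁻².
N = √(2.9572 × 10⁻⁴) = 0.017197 rad s⁻¹ → T = 2π/N = 365.37 s ≈ 365 s.

365 s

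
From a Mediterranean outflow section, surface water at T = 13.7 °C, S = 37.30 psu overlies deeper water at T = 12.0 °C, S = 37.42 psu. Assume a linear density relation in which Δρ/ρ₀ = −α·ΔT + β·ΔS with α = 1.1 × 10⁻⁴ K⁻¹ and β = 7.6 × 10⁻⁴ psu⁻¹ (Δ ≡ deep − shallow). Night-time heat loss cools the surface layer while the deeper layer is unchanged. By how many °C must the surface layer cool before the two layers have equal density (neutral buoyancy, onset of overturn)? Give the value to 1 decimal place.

2.5 °C

Neutral buoyancy requires Δρ = 0, i.e. −α(T_deep − T_surf′) + β(S_deep − S_surf) = 0.
T_surf′ = T_deep − (β/α)·ΔS = 12.0 − (7.6 × 10⁻⁴/1.1 × 10⁻⁴)·(+0.12) = 11.171 °C.
Cooling required: 13.7 − (11.171) = 2.529 °C.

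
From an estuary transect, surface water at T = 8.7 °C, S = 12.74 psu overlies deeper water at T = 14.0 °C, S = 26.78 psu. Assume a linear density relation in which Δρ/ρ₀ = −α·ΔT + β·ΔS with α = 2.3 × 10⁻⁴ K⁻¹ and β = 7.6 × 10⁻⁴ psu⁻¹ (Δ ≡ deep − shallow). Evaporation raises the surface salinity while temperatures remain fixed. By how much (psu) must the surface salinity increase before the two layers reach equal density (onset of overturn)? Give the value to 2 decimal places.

12.44 psu

Neutral buoyancy requires −α(T_deep − T_surf) + β(S_deep − S_surf′) = 0.
S_surf′ = S_deep − (α/β)·ΔT = 26.78 − (2.3 × 10⁻⁴/7.6 × 10⁻⁴)·(+5.3) = 25.1761 psu.
Increase required: 25.1761 − 12.74 = 12.4361 psu.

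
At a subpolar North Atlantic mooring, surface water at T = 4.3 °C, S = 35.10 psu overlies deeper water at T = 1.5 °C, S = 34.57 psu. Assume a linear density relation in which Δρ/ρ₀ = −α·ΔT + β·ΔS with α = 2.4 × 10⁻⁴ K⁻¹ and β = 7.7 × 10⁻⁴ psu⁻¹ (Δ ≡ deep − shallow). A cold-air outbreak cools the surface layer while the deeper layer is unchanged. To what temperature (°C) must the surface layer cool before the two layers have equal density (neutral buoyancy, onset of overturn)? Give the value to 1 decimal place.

3.2 °C

Neutral buoyancy requires Δρ = 0, i.e. −α(T_deep − T_surf′) + β(S_deep − S_surf) = 0.
T_surf′ = T_deep − (β/α)·ΔS = 1.5 − (7.7 × 10⁻⁴/2.4 × 10⁻⁴)·(-0.53) = 3.200 °C.
Cooling required: 4.3 − (3.200) = 1.100 °C.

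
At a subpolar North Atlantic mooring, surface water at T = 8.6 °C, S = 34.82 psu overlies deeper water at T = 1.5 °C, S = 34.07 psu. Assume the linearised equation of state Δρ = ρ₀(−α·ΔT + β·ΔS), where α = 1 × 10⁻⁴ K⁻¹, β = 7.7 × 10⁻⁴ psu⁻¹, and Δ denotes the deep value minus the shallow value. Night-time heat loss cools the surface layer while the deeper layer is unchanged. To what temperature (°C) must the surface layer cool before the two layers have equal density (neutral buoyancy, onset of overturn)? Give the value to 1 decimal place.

7.3 °C

Neutral buoyancy requires Δρ = 0, i.e. −α(T_deep − T_surf′) + β(S_deep − S_surf) = 0.
T_surf′ = T_deep − (β/α)·ΔS = 1.5 − (7.7 × 10⁻⁴/1 × 10⁻⁴)·(-0.75) = 7.275 °C.
Cooling required: 8.6 − (7.275) = 1.325 °C.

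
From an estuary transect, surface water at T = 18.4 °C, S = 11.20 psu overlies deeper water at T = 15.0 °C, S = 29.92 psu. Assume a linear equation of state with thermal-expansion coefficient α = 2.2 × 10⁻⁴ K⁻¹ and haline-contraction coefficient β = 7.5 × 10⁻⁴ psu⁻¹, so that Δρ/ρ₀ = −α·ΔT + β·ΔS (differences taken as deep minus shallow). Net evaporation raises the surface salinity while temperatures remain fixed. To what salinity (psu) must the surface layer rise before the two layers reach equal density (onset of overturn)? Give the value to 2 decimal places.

30.92 psu

Neutral buoyancy requires −α(T_deep − T_surf) + β(S_deep − S_surf′) = 0.
S_surf′ = S_deep − (α/β)·ΔT = 29.92 − (2.2 × 10⁻⁴/7.5 × 10⁻⁴)·(-3.4) = 30.9173 psu.
Increase required: 30.9173 − 11.20 = 19.7173 psu.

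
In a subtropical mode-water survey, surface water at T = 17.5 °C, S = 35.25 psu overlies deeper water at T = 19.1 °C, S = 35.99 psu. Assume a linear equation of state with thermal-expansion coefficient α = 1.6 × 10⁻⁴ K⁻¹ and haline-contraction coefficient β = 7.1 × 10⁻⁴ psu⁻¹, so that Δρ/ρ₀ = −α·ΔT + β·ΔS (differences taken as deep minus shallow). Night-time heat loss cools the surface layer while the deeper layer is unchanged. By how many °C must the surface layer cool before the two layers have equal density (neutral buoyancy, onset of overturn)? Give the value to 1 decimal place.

Neutral buoyancy requires Δρ = 0, i.e. −α(T_deep − T_surf′) + β(S_deep − S_surf) = 0.
T_surf′ = T_deep − (β/α)·ΔS = 19.1 − (7.1 × 10⁻⁴/1.6 × 10⁻⁴)·(+0.74) = 15.816 °C.
Cooling required: 17.5 − (15.816) = 1.684 °C.

1.7 °C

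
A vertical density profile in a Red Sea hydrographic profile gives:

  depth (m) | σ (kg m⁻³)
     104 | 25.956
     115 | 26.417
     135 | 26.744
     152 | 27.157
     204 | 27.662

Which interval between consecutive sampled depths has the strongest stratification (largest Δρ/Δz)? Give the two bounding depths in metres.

Compute the density gradient over each adjacent pair:
  104–115 m: Δρ/Δz = 0.461/11 = 0.042 kg m⁻⁴
  115–135 m: Δρ/Δz = 0.327/20 = 0.016 kg m⁻⁴
  135–152 m: Δρ/Δz = 0.413/17 = 0.024 kg m⁻⁴
  152–204 m: Δρ/Δz = 0.505/52 = 9.7 × 10⁻³ kg m⁻⁴
The largest gradient is in the 104–115 m interval — the pycnocline.

104–115 m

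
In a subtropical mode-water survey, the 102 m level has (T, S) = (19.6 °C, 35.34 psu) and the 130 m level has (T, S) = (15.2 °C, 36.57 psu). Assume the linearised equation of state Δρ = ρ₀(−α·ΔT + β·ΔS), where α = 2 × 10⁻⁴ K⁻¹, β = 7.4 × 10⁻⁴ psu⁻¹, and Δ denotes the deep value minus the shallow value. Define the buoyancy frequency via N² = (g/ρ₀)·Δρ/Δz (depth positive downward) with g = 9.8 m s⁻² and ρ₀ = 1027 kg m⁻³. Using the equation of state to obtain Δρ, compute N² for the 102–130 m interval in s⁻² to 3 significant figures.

ΔT = -4.4 K, ΔS = +1.23 psu (deep − shallow).
Δρ/ρ₀ = −αΔT + βΔS = 8.80 × 10⁻⁴ + 9.102 × 10⁻⁴ = 1.7902 × 10⁻³, so Δρ ≈ 1.839 kg m⁻³.
N² = (g/ρ₀)·Δρ/Δz = g·(Δρ/ρ₀)/Δz = 9.8 × 1.7902 × 10⁻³ / 28 = 6.2657 × 10⁻⁴ s⁻² ≈ 6.27 × 10⁻⁴ s⁻².

6.27 × 10⁻⁴ s⁻²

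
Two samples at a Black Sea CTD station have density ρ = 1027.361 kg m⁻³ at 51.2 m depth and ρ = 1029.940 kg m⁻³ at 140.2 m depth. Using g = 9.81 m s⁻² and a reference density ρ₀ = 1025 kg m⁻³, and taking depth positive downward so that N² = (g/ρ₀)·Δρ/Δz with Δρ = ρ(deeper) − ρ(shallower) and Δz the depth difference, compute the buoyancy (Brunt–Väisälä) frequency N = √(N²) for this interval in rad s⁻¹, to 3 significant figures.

Δρ = 1029.940 − 1027.361 = 2.579 kg m⁻³ over Δz = 140.2 − 51.2 = 89 m.
N² = (9.81/1025) × (2.579/89) = 2.7734 × 10⁻⁴ s⁻².
N = √(2.7734 × 10⁻⁴) = 0.016654 rad s⁻¹ ≈ 0.0167 rad s⁻¹.

0.0167 rad s⁻¹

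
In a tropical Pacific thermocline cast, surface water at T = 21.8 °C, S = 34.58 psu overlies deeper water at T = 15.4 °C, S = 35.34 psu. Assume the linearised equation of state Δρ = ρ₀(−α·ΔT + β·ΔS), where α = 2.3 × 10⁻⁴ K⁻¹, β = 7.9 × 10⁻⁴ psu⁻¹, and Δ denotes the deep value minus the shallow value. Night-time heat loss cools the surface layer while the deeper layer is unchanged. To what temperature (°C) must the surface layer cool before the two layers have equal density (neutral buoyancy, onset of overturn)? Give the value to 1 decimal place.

Neutral buoyancy requires Δρ = 0, i.e. −α(T_deep − T_surf′) + β(S_deep − S_surf) = 0.
T_surf′ = T_deep − (β/α)·ΔS = 15.4 − (7.9 × 10⁻⁴/2.3 × 10⁻⁴)·(+0.76) = 12.790 °C.
Cooling required: 21.8 − (12.790) = 9.010 °C.

12.8 °C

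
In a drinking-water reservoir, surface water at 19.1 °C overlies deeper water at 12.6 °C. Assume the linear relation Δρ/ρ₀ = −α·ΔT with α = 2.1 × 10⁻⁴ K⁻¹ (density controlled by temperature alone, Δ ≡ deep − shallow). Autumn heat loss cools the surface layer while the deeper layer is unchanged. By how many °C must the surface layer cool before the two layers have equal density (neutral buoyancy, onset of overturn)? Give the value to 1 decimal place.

With temperature the only control, equal density requires T_surf′ = T_deep.
T_surf′ = 12.6 °C.
Cooling required: 19.1 − 12.6 = 6.5 °C.

6.5 °C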